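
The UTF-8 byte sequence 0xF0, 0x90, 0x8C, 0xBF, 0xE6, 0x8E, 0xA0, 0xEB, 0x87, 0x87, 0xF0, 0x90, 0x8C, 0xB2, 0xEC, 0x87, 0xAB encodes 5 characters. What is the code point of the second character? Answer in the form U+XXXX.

Offset 0: leading byte 0xF0 = 11110000 → 4-byte char #1 = F0 90 8C BF.
Offset 4: leading byte 0xE6 = 11100110 → 3-byte char #2 = E6 8E A0.
Leading byte 0xE6 = 11100110 matches 1110xxxx → 3-byte sequence.
Byte 1: 0xE6 = 11100110, payload 0110 (4 bits).
Byte 2: 0x8E = 10001110 (10xxxxxx ✓), payload 001110.
Byte 3: 0xA0 = 10100000 (10xxxxxx ✓), payload 100000.
Concatenate: 0110001110100000 = 0x63A0 (16 bits → U+63A0).

U+63A0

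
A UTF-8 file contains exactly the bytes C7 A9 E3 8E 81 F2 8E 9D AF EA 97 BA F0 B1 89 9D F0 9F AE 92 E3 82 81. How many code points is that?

7

Byte at offset 0: 0xC7 = 11000111 → 2-byte char (#1). Advance 2.
Byte at offset 2: 0xE3 = 11100011 → 3-byte char (#2). Advance 3.
Byte at offset 5: 0xF2 = 11110010 → 4-byte char (#3). Advance 4.
Byte at offset 9: 0xEA = 11101010 → 3-byte char (#4). Advance 3.
Byte at offset 12: 0xF0 = 11110000 → 4-byte char (#5). Advance 4.
Byte at offset 16: 0xF0 = 11110000 → 4-byte char (#6). Advance 4.
Byte at offset 20: 0xE3 = 11100011 → 3-byte char (#7). Advance 3.
Reached end at offset 23 after 7 code points.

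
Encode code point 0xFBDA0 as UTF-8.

U+FBDA0 = 0xFBDA0 = 1031584 decimal. In range U+10000–U+10FFFF → 4-byte form: 11110xxx 10xxxxxx 10xxxxxx 10xxxxxx.
Binary (21 bits): 011111011110110100000.
Split 3+6+6+6: 011 | 111011 | 110110 | 100000.
Byte 1: 11110011 = 0xF3.
Byte 2: 10111011 = 0xBB.
Byte 3: 10110110 = 0xB6.
Byte 4: 10100000 = 0xA0.

F3 BB B6 A0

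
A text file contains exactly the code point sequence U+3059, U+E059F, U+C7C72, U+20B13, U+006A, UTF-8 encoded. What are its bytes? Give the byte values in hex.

E3 81 99 F3 A0 96 9F F3 87 B1 B2 F0 A0 AC 93 6A

U+3059: 3-byte form → E3 81 99.
U+E059F: 4-byte form → F3 A0 96 9F.
U+C7C72: 4-byte form → F3 87 B1 B2.
U+20B13: 4-byte form → F0 A0 AC 93.
U+006A: 1-byte form → 6A.
Concatenated (16 bytes): E3 81 99 F3 A0 96 9F F3 87 B1 B2 F0 A0 AC 93 6A.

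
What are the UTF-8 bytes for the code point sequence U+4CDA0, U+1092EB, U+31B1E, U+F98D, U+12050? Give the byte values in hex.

F1 8C B6 A0 F4 89 8B AB F0 B1 AC 9E EF A6 8D F0 92 81 90

U+4CDA0: 4-byte form → F1 8C B6 A0.
U+1092EB: 4-byte form → F4 89 8B AB.
U+31B1E: 4-byte form → F0 B1 AC 9E.
U+F98D: 3-byte form → EF A6 8D.
U+12050: 4-byte form → F0 92 81 90.
Concatenated (19 bytes): F1 8C B6 A0 F4 89 8B AB F0 B1 AC 9E EF A6 8D F0 92 81 90.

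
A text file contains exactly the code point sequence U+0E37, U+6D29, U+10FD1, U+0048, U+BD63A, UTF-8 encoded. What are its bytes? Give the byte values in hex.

U+0E37: 3-byte form → E0 B8 B7.
U+6D29: 3-byte form → E6 B4 A9.
U+10FD1: 4-byte form → F0 90 BF 91.
U+0048: 1-byte form → 48.
U+BD63A: 4-byte form → F2 BD 98 BA.
Concatenated (15 bytes): E0 B8 B7 E6 B4 A9 F0 90 BF 91 48 F2 BD 98 BA.

E0 B8 B7 E6 B4 A9 F0 90 BF 91 48 F2 BD 98 BA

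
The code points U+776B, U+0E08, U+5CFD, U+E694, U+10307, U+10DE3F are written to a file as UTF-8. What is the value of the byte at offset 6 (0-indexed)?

0xE5

U+776B → 3-byte form E7 9D AB at offsets 0–2.
U+0E08 → 3-byte form E0 B8 88 at offsets 3–5.
U+5CFD → 3-byte form E5 B3 BD at offsets 6–8.
Offset 6 falls in char 3's range; it's byte 1 of E5 B3 BD = 0xE5.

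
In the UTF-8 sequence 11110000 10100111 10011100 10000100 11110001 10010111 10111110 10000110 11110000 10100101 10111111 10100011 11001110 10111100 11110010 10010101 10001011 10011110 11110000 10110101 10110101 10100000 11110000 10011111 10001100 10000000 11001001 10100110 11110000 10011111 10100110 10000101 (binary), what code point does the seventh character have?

U+1F300

Offset 0: leading byte 0xF0 = 11110000 → 4-byte char #1 = F0 A7 9C 84.
Offset 4: leading byte 0xF1 = 11110001 → 4-byte char #2 = F1 97 BE 86.
Offset 8: leading byte 0xF0 = 11110000 → 4-byte char #3 = F0 A5 BF A3.
Offset 12: leading byte 0xCE = 11001110 → 2-byte char #4 = CE BC.
Offset 14: leading byte 0xF2 = 11110010 → 4-byte char #5 = F2 95 8B 9E.
Offset 18: leading byte 0xF0 = 11110000 → 4-byte char #6 = F0 B5 B5 A0.
Offset 22: leading byte 0xF0 = 11110000 → 4-byte char #7 = F0 9F 8C 80.
Leading byte 0xF0 = 11110000 matches 11110xxx → 4-byte sequence.
Byte 1: 0xF0 = 11110000, payload 000 (3 bits).
Byte 2: 0x9F = 10011111 (10xxxxxx ✓), payload 011111.
Byte 3: 0x8C = 10001100 (10xxxxxx ✓), payload 001100.
Byte 4: 0x80 = 10000000 (10xxxxxx ✓), payload 000000.
Concatenate: 000011111001100000000 = 0x1F300 (21 bits → U+1F300).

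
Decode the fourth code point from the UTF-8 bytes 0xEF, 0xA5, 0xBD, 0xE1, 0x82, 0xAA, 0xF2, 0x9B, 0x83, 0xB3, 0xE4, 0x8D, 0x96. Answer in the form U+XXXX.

Offset 0: leading byte 0xEF = 11101111 → 3-byte char #1 = EF A5 BD.
Offset 3: leading byte 0xE1 = 11100001 → 3-byte char #2 = E1 82 AA.
Offset 6: leading byte 0xF2 = 11110010 → 4-byte char #3 = F2 9B 83 B3.
Offset 10: leading byte 0xE4 = 11100100 → 3-byte char #4 = E4 8D 96.
Leading byte 0xE4 = 11100100 matches 1110xxxx → 3-byte sequence.
Byte 1: 0xE4 = 11100100, payload 0100 (4 bits).
Byte 2: 0x8D = 10001101 (10xxxxxx ✓), payload 001101.
Byte 3: 0x96 = 10010110 (10xxxxxx ✓), payload 010110.
Concatenate: 0100001101010110 = 0x4356 (16 bits → U+4356).

U+4356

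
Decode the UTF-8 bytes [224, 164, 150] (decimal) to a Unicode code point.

Leading byte 0xE0 = 11100000 matches 1110xxxx → 3-byte sequence.
Byte 1: 0xE0 = 11100000, payload 0000 (4 bits).
Byte 2: 0xA4 = 10100100 (10xxxxxx ✓), payload 100100.
Byte 3: 0x96 = 10010110 (10xxxxxx ✓), payload 010110.
Concatenate: 0000100100010110 = 0x916 (16 bits → U+0916).

U+0916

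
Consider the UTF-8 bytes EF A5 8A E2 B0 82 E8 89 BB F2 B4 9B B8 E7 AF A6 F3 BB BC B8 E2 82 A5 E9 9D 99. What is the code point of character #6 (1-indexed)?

U+FBF38

Offset 0: leading byte 0xEF = 11101111 → 3-byte char #1 = EF A5 8A.
Offset 3: leading byte 0xE2 = 11100010 → 3-byte char #2 = E2 B0 82.
Offset 6: leading byte 0xE8 = 11101000 → 3-byte char #3 = E8 89 BB.
Offset 9: leading byte 0xF2 = 11110010 → 4-byte char #4 = F2 B4 9B B8.
Offset 13: leading byte 0xE7 = 11100111 → 3-byte char #5 = E7 AF A6.
Offset 16: leading byte 0xF3 = 11110011 → 4-byte char #6 = F3 BB BC B8.
Leading byte 0xF3 = 11110011 matches 11110xxx → 4-byte sequence.
Byte 1: 0xF3 = 11110011, payload 011 (3 bits).
Byte 2: 0xBB = 10111011 (10xxxxxx ✓), payload 111011.
Byte 3: 0xBC = 10111100 (10xxxxxx ✓), payload 111100.
Byte 4: 0xB8 = 10111000 (10xxxxxx ✓), payload 111000.
Concatenate: 011111011111100111000 = 0xFBF38 (21 bits → U+FBF38).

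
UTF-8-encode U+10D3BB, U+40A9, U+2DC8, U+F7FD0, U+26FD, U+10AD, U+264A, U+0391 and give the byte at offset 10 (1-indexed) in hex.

1-indexed offset 10 is 0-indexed offset 9.
U+10D3BB → 4-byte form F4 8D 8E BB at offsets 0–3.
U+40A9 → 3-byte form E4 82 A9 at offsets 4–6.
U+2DC8 → 3-byte form E2 B7 88 at offsets 7–9.
Offset 9 falls in char 3's range; it's byte 3 of E2 B7 88 = 0x88.

0x88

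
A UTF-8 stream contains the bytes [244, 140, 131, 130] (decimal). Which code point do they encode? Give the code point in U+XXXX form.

U+10C0C2

Leading byte 0xF4 = 11110100 matches 11110xxx → 4-byte sequence.
Byte 1: 0xF4 = 11110100, payload 100 (3 bits).
Byte 2: 0x8C = 10001100 (10xxxxxx ✓), payload 001100.
Byte 3: 0x83 = 10000011 (10xxxxxx ✓), payload 000011.
Byte 4: 0x82 = 10000010 (10xxxxxx ✓), payload 000010.
Concatenate: 100001100000011000010 = 0x10C0C2 (21 bits → U+10C0C2).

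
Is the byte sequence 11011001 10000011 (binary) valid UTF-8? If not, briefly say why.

valid

Leading byte 0xD9 = 11011001 → 2-byte form.
Continuation bytes 0x83=10000011 all match 10xxxxxx.
Decoded value 0x643 is ≥ 0x80 (shortest form) and not a surrogate.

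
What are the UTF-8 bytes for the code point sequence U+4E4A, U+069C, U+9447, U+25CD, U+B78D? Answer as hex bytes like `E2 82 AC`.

E4 B9 8A DA 9C E9 91 87 E2 97 8D EB 9E 8D

U+4E4A: 3-byte form → E4 B9 8A.
U+069C: 2-byte form → DA 9C.
U+9447: 3-byte form → E9 91 87.
U+25CD: 3-byte form → E2 97 8D.
U+B78D: 3-byte form → EB 9E 8D.
Concatenated (14 bytes): E4 B9 8A DA 9C E9 91 87 E2 97 8D EB 9E 8D.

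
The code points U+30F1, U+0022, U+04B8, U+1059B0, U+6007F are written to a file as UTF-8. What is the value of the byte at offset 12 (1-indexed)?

0xA0

1-indexed offset 12 is 0-indexed offset 11.
U+30F1 → 3-byte form E3 83 B1 at offsets 0–2.
U+0022 → 1-byte form 22 at offsets 3–3.
U+04B8 → 2-byte form D2 B8 at offsets 4–5.
U+1059B0 → 4-byte form F4 85 A6 B0 at offsets 6–9.
U+6007F → 4-byte form F1 A0 81 BF at offsets 10–13.
Offset 11 falls in char 5's range; it's byte 2 of F1 A0 81 BF = 0xA0.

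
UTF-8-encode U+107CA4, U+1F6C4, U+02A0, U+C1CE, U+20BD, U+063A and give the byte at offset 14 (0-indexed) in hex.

U+107CA4 → 4-byte form F4 87 B2 A4 at offsets 0–3.
U+1F6C4 → 4-byte form F0 9F 9B 84 at offsets 4–7.
U+02A0 → 2-byte form CA A0 at offsets 8–9.
U+C1CE → 3-byte form EC 87 8E at offsets 10–12.
U+20BD → 3-byte form E2 82 BD at offsets 13–15.
Offset 14 falls in char 5's range; it's byte 2 of E2 82 BD = 0x82.

0x82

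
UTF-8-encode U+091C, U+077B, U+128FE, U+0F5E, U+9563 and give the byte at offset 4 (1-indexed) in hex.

0xDD

1-indexed offset 4 is 0-indexed offset 3.
U+091C → 3-byte form E0 A4 9C at offsets 0–2.
U+077B → 2-byte form DD BB at offsets 3–4.
Offset 3 falls in char 2's range; it's byte 1 of DD BB = 0xDD.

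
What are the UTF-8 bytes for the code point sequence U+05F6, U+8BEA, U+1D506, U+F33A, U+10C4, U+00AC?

U+05F6: 2-byte form → D7 B6.
U+8BEA: 3-byte form → E8 AF AA.
U+1D506: 4-byte form → F0 9D 94 86.
U+F33A: 3-byte form → EF 8C BA.
U+10C4: 3-byte form → E1 83 84.
U+00AC: 2-byte form → C2 AC.
Concatenated (17 bytes): D7 B6 E8 AF AA F0 9D 94 86 EF 8C BA E1 83 84 C2 AC.

D7 B6 E8 AF AA F0 9D 94 86 EF 8C BA E1 83 84 C2 AC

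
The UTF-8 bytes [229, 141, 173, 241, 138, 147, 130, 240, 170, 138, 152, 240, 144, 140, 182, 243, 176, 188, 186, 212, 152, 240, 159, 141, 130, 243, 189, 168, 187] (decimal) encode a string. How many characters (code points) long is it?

Byte at offset 0: 0xE5 = 11100101 → 3-byte char (#1). Advance 3.
Byte at offset 3: 0xF1 = 11110001 → 4-byte char (#2). Advance 4.
Byte at offset 7: 0xF0 = 11110000 → 4-byte char (#3). Advance 4.
Byte at offset 11: 0xF0 = 11110000 → 4-byte char (#4). Advance 4.
Byte at offset 15: 0xF3 = 11110011 → 4-byte char (#5). Advance 4.
Byte at offset 19: 0xD4 = 11010100 → 2-byte char (#6). Advance 2.
Byte at offset 21: 0xF0 = 11110000 → 4-byte char (#7). Advance 4.
Byte at offset 25: 0xF3 = 11110011 → 4-byte char (#8). Advance 4.
Reached end at offset 29 after 8 code points.

8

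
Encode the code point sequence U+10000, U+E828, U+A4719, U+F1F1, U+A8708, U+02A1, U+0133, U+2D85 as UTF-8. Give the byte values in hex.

U+10000: 4-byte form → F0 90 80 80.
U+E828: 3-byte form → EE A0 A8.
U+A4719: 4-byte form → F2 A4 9C 99.
U+F1F1: 3-byte form → EF 87 B1.
U+A8708: 4-byte form → F2 A8 9C 88.
U+02A1: 2-byte form → CA A1.
U+0133: 2-byte form → C4 B3.
U+2D85: 3-byte form → E2 B6 85.
Concatenated (25 bytes): F0 90 80 80 EE A0 A8 F2 A4 9C 99 EF 87 B1 F2 A8 9C 88 CA A1 C4 B3 E2 B6 85.

F0 90 80 80 EE A0 A8 F2 A4 9C 99 EF 87 B1 F2 A8 9C 88 CA A1 C4 B3 E2 B6 85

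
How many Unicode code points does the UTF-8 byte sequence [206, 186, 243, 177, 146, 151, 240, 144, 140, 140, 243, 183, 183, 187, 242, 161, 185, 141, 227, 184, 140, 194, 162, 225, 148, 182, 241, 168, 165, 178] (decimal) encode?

Byte at offset 0: 0xCE = 11001110 → 2-byte char (#1). Advance 2.
Byte at offset 2: 0xF3 = 11110011 → 4-byte char (#2). Advance 4.
Byte at offset 6: 0xF0 = 11110000 → 4-byte char (#3). Advance 4.
Byte at offset 10: 0xF3 = 11110011 → 4-byte char (#4). Advance 4.
Byte at offset 14: 0xF2 = 11110010 → 4-byte char (#5). Advance 4.
Byte at offset 18: 0xE3 = 11100011 → 3-byte char (#6). Advance 3.
Byte at offset 21: 0xC2 = 11000010 → 2-byte char (#7). Advance 2.
Byte at offset 23: 0xE1 = 11100001 → 3-byte char (#8). Advance 3.
Byte at offset 26: 0xF1 = 11110001 → 4-byte char (#9). Advance 4.
Reached end at offset 30 after 9 code points.

9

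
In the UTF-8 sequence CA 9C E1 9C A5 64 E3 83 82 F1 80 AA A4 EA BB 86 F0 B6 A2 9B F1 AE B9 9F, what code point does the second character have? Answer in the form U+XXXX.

U+1725

Offset 0: leading byte 0xCA = 11001010 → 2-byte char #1 = CA 9C.
Offset 2: leading byte 0xE1 = 11100001 → 3-byte char #2 = E1 9C A5.
Leading byte 0xE1 = 11100001 matches 1110xxxx → 3-byte sequence.
Byte 1: 0xE1 = 11100001, payload 0001 (4 bits).
Byte 2: 0x9C = 10011100 (10xxxxxx ✓), payload 011100.
Byte 3: 0xA5 = 10100101 (10xxxxxx ✓), payload 100101.
Concatenate: 0001011100100101 = 0x1725 (16 bits → U+1725).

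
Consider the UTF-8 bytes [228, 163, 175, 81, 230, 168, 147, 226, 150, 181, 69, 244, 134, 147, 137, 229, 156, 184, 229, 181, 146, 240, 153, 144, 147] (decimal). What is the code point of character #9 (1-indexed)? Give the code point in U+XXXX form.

Offset 0: leading byte 0xE4 = 11100100 → 3-byte char #1 = E4 A3 AF.
Offset 3: leading byte 0x51 = 01010001 → 1-byte char #2 = 51.
Offset 4: leading byte 0xE6 = 11100110 → 3-byte char #3 = E6 A8 93.
Offset 7: leading byte 0xE2 = 11100010 → 3-byte char #4 = E2 96 B5.
Offset 10: leading byte 0x45 = 01000101 → 1-byte char #5 = 45.
Offset 11: leading byte 0xF4 = 11110100 → 4-byte char #6 = F4 86 93 89.
Offset 15: leading byte 0xE5 = 11100101 → 3-byte char #7 = E5 9C B8.
Offset 18: leading byte 0xE5 = 11100101 → 3-byte char #8 = E5 B5 92.
Offset 21: leading byte 0xF0 = 11110000 → 4-byte char #9 = F0 99 90 93.
Leading byte 0xF0 = 11110000 matches 11110xxx → 4-byte sequence.
Byte 1: 0xF0 = 11110000, payload 000 (3 bits).
Byte 2: 0x99 = 10011001 (10xxxxxx ✓), payload 011001.
Byte 3: 0x90 = 10010000 (10xxxxxx ✓), payload 010000.
Byte 4: 0x93 = 10010011 (10xxxxxx ✓), payload 010011.
Concatenate: 000011001010000010011 = 0x19413 (21 bits → U+19413).

U+19413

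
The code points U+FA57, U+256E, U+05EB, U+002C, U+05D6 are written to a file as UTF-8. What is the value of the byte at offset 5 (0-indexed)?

0xAE

U+FA57 → 3-byte form EF A9 97 at offsets 0–2.
U+256E → 3-byte form E2 95 AE at offsets 3–5.
Offset 5 falls in char 2's range; it's byte 3 of E2 95 AE = 0xAE.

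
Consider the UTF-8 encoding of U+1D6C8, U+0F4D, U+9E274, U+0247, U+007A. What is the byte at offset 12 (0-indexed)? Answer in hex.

U+1D6C8 → 4-byte form F0 9D 9B 88 at offsets 0–3.
U+0F4D → 3-byte form E0 BD 8D at offsets 4–6.
U+9E274 → 4-byte form F2 9E 89 B4 at offsets 7–10.
U+0247 → 2-byte form C9 87 at offsets 11–12.
Offset 12 falls in char 4's range; it's byte 2 of C9 87 = 0x87.

0x87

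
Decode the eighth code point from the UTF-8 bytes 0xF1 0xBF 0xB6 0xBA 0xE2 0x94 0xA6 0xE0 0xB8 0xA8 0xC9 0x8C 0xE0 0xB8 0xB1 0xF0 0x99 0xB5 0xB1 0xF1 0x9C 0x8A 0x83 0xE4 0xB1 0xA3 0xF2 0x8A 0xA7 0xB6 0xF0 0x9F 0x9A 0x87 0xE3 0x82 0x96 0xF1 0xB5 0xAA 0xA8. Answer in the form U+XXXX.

Offset 0: leading byte 0xF1 = 11110001 → 4-byte char #1 = F1 BF B6 BA.
Offset 4: leading byte 0xE2 = 11100010 → 3-byte char #2 = E2 94 A6.
Offset 7: leading byte 0xE0 = 11100000 → 3-byte char #3 = E0 B8 A8.
Offset 10: leading byte 0xC9 = 11001001 → 2-byte char #4 = C9 8C.
Offset 12: leading byte 0xE0 = 11100000 → 3-byte char #5 = E0 B8 B1.
Offset 15: leading byte 0xF0 = 11110000 → 4-byte char #6 = F0 99 B5 B1.
Offset 19: leading byte 0xF1 = 11110001 → 4-byte char #7 = F1 9C 8A 83.
Offset 23: leading byte 0xE4 = 11100100 → 3-byte char #8 = E4 B1 A3.
Leading byte 0xE4 = 11100100 matches 1110xxxx → 3-byte sequence.
Byte 1: 0xE4 = 11100100, payload 0100 (4 bits).
Byte 2: 0xB1 = 10110001 (10xxxxxx ✓), payload 110001.
Byte 3: 0xA3 = 10100011 (10xxxxxx ✓), payload 100011.
Concatenate: 0100110001100011 = 0x4C63 (16 bits → U+4C63).

U+4C63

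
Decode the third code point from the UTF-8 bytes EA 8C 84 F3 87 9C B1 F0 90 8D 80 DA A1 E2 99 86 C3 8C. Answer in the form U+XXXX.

Offset 0: leading byte 0xEA = 11101010 → 3-byte char #1 = EA 8C 84.
Offset 3: leading byte 0xF3 = 11110011 → 4-byte char #2 = F3 87 9C B1.
Offset 7: leading byte 0xF0 = 11110000 → 4-byte char #3 = F0 90 8D 80.
Leading byte 0xF0 = 11110000 matches 11110xxx → 4-byte sequence.
Byte 1: 0xF0 = 11110000, payload 000 (3 bits).
Byte 2: 0x90 = 10010000 (10xxxxxx ✓), payload 010000.
Byte 3: 0x8D = 10001101 (10xxxxxx ✓), payload 001101.
Byte 4: 0x80 = 10000000 (10xxxxxx ✓), payload 000000.
Concatenate: 000010000001101000000 = 0x10340 (21 bits → U+10340).

U+10340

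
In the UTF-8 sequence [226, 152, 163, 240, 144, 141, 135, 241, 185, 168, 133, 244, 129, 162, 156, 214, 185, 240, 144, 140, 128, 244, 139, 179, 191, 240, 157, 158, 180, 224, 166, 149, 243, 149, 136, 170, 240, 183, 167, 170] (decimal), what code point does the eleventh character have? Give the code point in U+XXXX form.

U+379EA

Offset 0: leading byte 0xE2 = 11100010 → 3-byte char #1 = E2 98 A3.
Offset 3: leading byte 0xF0 = 11110000 → 4-byte char #2 = F0 90 8D 87.
Offset 7: leading byte 0xF1 = 11110001 → 4-byte char #3 = F1 B9 A8 85.
Offset 11: leading byte 0xF4 = 11110100 → 4-byte char #4 = F4 81 A2 9C.
Offset 15: leading byte 0xD6 = 11010110 → 2-byte char #5 = D6 B9.
Offset 17: leading byte 0xF0 = 11110000 → 4-byte char #6 = F0 90 8C 80.
Offset 21: leading byte 0xF4 = 11110100 → 4-byte char #7 = F4 8B B3 BF.
Offset 25: leading byte 0xF0 = 11110000 → 4-byte char #8 = F0 9D 9E B4.
Offset 29: leading byte 0xE0 = 11100000 → 3-byte char #9 = E0 A6 95.
Offset 32: leading byte 0xF3 = 11110011 → 4-byte char #10 = F3 95 88 AA.
Offset 36: leading byte 0xF0 = 11110000 → 4-byte char #11 = F0 B7 A7 AA.
Leading byte 0xF0 = 11110000 matches 11110xxx → 4-byte sequence.
Byte 1: 0xF0 = 11110000, payload 000 (3 bits).
Byte 2: 0xB7 = 10110111 (10xxxxxx ✓), payload 110111.
Byte 3: 0xA7 = 10100111 (10xxxxxx ✓), payload 100111.
Byte 4: 0xAA = 10101010 (10xxxxxx ✓), payload 101010.
Concatenate: 000110111100111101010 = 0x379EA (21 bits → U+379EA).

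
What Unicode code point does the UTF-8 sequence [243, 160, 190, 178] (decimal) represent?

Leading byte 0xF3 = 11110011 matches 11110xxx → 4-byte sequence.
Byte 1: 0xF3 = 11110011, payload 011 (3 bits).
Byte 2: 0xA0 = 10100000 (10xxxxxx ✓), payload 100000.
Byte 3: 0xBE = 10111110 (10xxxxxx ✓), payload 111110.
Byte 4: 0xB2 = 10110010 (10xxxxxx ✓), payload 110010.
Concatenate: 011100000111110110010 = 0xE0FB2 (21 bits → U+E0FB2).

U+E0FB2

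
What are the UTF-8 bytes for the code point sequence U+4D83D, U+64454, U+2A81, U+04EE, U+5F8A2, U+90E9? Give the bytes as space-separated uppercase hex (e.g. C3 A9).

U+4D83D: 4-byte form → F1 8D A0 BD.
U+64454: 4-byte form → F1 A4 91 94.
U+2A81: 3-byte form → E2 AA 81.
U+04EE: 2-byte form → D3 AE.
U+5F8A2: 4-byte form → F1 9F A2 A2.
U+90E9: 3-byte form → E9 83 A9.
Concatenated (20 bytes): F1 8D A0 BD F1 A4 91 94 E2 AA 81 D3 AE F1 9F A2 A2 E9 83 A9.

F1 8D A0 BD F1 A4 91 94 E2 AA 81 D3 AE F1 9F A2 A2 E9 83 A9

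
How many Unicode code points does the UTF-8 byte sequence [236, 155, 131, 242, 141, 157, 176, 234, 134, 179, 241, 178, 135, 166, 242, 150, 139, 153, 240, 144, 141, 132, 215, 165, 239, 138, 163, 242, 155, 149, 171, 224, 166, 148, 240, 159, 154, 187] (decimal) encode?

11

Byte at offset 0: 0xEC = 11101100 → 3-byte char (#1). Advance 3.
Byte at offset 3: 0xF2 = 11110010 → 4-byte char (#2). Advance 4.
Byte at offset 7: 0xEA = 11101010 → 3-byte char (#3). Advance 3.
Byte at offset 10: 0xF1 = 11110001 → 4-byte char (#4). Advance 4.
Byte at offset 14: 0xF2 = 11110010 → 4-byte char (#5). Advance 4.
Byte at offset 18: 0xF0 = 11110000 → 4-byte char (#6). Advance 4.
Byte at offset 22: 0xD7 = 11010111 → 2-byte char (#7). Advance 2.
Byte at offset 24: 0xEF = 11101111 → 3-byte char (#8). Advance 3.
Byte at offset 27: 0xF2 = 11110010 → 4-byte char (#9). Advance 4.
Byte at offset 31: 0xE0 = 11100000 → 3-byte char (#10). Advance 3.
Byte at offset 34: 0xF0 = 11110000 → 4-byte char (#11). Advance 4.
Reached end at offset 38 after 11 code points.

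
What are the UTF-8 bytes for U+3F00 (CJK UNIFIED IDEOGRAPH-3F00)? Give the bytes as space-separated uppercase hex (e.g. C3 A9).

E3 BC 80

U+3F00 = 0x3F00 = 16128 decimal. In range U+0800–U+FFFF → 3-byte form: 1110xxxx 10xxxxxx 10xxxxxx.
Binary (16 bits): 0011111100000000.
Split 4+6+6: 0011 | 111100 | 000000.
Byte 1: 11100011 = 0xE3.
Byte 2: 10111100 = 0xBC.
Byte 3: 10000000 = 0x80.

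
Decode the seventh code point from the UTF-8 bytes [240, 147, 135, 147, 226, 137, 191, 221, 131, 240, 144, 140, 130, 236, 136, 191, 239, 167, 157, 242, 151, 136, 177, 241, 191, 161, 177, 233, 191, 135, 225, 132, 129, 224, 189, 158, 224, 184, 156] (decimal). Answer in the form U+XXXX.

Offset 0: leading byte 0xF0 = 11110000 → 4-byte char #1 = F0 93 87 93.
Offset 4: leading byte 0xE2 = 11100010 → 3-byte char #2 = E2 89 BF.
Offset 7: leading byte 0xDD = 11011101 → 2-byte char #3 = DD 83.
Offset 9: leading byte 0xF0 = 11110000 → 4-byte char #4 = F0 90 8C 82.
Offset 13: leading byte 0xEC = 11101100 → 3-byte char #5 = EC 88 BF.
Offset 16: leading byte 0xEF = 11101111 → 3-byte char #6 = EF A7 9D.
Offset 19: leading byte 0xF2 = 11110010 → 4-byte char #7 = F2 97 88 B1.
Leading byte 0xF2 = 11110010 matches 11110xxx → 4-byte sequence.
Byte 1: 0xF2 = 11110010, payload 010 (3 bits).
Byte 2: 0x97 = 10010111 (10xxxxxx ✓), payload 010111.
Byte 3: 0x88 = 10001000 (10xxxxxx ✓), payload 001000.
Byte 4: 0xB1 = 10110001 (10xxxxxx ✓), payload 110001.
Concatenate: 010010111001000110001 = 0x97231 (21 bits → U+97231).

U+97231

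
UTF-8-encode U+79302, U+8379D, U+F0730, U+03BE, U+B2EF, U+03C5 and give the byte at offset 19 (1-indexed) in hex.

0x85

1-indexed offset 19 is 0-indexed offset 18.
U+79302 → 4-byte form F1 B9 8C 82 at offsets 0–3.
U+8379D → 4-byte form F2 83 9E 9D at offsets 4–7.
U+F0730 → 4-byte form F3 B0 9C B0 at offsets 8–11.
U+03BE → 2-byte form CE BE at offsets 12–13.
U+B2EF → 3-byte form EB 8B AF at offsets 14–16.
U+03C5 → 2-byte form CF 85 at offsets 17–18.
Offset 18 falls in char 6's range; it's byte 2 of CF 85 = 0x85.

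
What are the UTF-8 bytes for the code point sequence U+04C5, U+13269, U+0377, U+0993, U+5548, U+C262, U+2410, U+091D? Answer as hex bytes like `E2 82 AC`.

D3 85 F0 93 89 A9 CD B7 E0 A6 93 E5 95 88 EC 89 A2 E2 90 90 E0 A4 9D

U+04C5: 2-byte form → D3 85.
U+13269: 4-byte form → F0 93 89 A9.
U+0377: 2-byte form → CD B7.
U+0993: 3-byte form → E0 A6 93.
U+5548: 3-byte form → E5 95 88.
U+C262: 3-byte form → EC 89 A2.
U+2410: 3-byte form → E2 90 90.
U+091D: 3-byte form → E0 A4 9D.
Concatenated (23 bytes): D3 85 F0 93 89 A9 CD B7 E0 A6 93 E5 95 88 EC 89 A2 E2 90 90 E0 A4 9D.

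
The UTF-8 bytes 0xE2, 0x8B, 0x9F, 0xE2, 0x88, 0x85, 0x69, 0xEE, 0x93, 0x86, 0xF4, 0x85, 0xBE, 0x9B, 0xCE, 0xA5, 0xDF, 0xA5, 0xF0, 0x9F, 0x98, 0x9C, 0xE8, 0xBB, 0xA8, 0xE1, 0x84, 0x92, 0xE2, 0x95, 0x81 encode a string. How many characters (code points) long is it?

Byte at offset 0: 0xE2 = 11100010 → 3-byte char (#1). Advance 3.
Byte at offset 3: 0xE2 = 11100010 → 3-byte char (#2). Advance 3.
Byte at offset 6: 0x69 = 01101001 → 1-byte char (#3). Advance 1.
Byte at offset 7: 0xEE = 11101110 → 3-byte char (#4). Advance 3.
Byte at offset 10: 0xF4 = 11110100 → 4-byte char (#5). Advance 4.
Byte at offset 14: 0xCE = 11001110 → 2-byte char (#6). Advance 2.
Byte at offset 16: 0xDF = 11011111 → 2-byte char (#7). Advance 2.
Byte at offset 18: 0xF0 = 11110000 → 4-byte char (#8). Advance 4.
Byte at offset 22: 0xE8 = 11101000 → 3-byte char (#9). Advance 3.
Byte at offset 25: 0xE1 = 11100001 → 3-byte char (#10). Advance 3.
Byte at offset 28: 0xE2 = 11100010 → 3-byte char (#11). Advance 3.
Reached end at offset 31 after 11 code points.

11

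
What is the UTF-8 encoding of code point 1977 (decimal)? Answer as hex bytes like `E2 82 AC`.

DE B9

U+07B9 = 0x7B9 = 1977 decimal. In range U+0080–U+07FF → 2-byte form: 110xxxxx 10xxxxxx.
Binary (11 bits): 11110111001.
Split 5+6: 11110 | 111001.
Byte 1: 11011110 = 0xDE.
Byte 2: 10111001 = 0xB9.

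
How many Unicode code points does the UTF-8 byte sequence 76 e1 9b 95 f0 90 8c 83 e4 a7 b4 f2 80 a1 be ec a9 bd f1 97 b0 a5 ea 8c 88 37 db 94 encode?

Byte at offset 0: 0x76 = 01110110 → 1-byte char (#1). Advance 1.
Byte at offset 1: 0xE1 = 11100001 → 3-byte char (#2). Advance 3.
Byte at offset 4: 0xF0 = 11110000 → 4-byte char (#3). Advance 4.
Byte at offset 8: 0xE4 = 11100100 → 3-byte char (#4). Advance 3.
Byte at offset 11: 0xF2 = 11110010 → 4-byte char (#5). Advance 4.
Byte at offset 15: 0xEC = 11101100 → 3-byte char (#6). Advance 3.
Byte at offset 18: 0xF1 = 11110001 → 4-byte char (#7). Advance 4.
Byte at offset 22: 0xEA = 11101010 → 3-byte char (#8). Advance 3.
Byte at offset 25: 0x37 = 00110111 → 1-byte char (#9). Advance 1.
Byte at offset 26: 0xDB = 11011011 → 2-byte char (#10). Advance 2.
Reached end at offset 28 after 10 code points.

10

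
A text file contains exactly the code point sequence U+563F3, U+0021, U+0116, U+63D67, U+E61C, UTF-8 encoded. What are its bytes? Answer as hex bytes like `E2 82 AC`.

U+563F3: 4-byte form → F1 96 8F B3.
U+0021: 1-byte form → 21.
U+0116: 2-byte form → C4 96.
U+63D67: 4-byte form → F1 A3 B5 A7.
U+E61C: 3-byte form → EE 98 9C.
Concatenated (14 bytes): F1 96 8F B3 21 C4 96 F1 A3 B5 A7 EE 98 9C.

F1 96 8F B3 21 C4 96 F1 A3 B5 A7 EE 98 9C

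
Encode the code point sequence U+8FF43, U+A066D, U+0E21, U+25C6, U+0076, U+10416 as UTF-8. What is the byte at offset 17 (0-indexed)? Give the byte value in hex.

0x90

U+8FF43 → 4-byte form F2 8F BD 83 at offsets 0–3.
U+A066D → 4-byte form F2 A0 99 AD at offsets 4–7.
U+0E21 → 3-byte form E0 B8 A1 at offsets 8–10.
U+25C6 → 3-byte form E2 97 86 at offsets 11–13.
U+0076 → 1-byte form 76 at offsets 14–14.
U+10416 → 4-byte form F0 90 90 96 at offsets 15–18.
Offset 17 falls in char 6's range; it's byte 3 of F0 90 90 96 = 0x90.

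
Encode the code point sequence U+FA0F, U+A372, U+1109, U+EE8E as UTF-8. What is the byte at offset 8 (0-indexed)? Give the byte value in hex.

U+FA0F → 3-byte form EF A8 8F at offsets 0–2.
U+A372 → 3-byte form EA 8D B2 at offsets 3–5.
U+1109 → 3-byte form E1 84 89 at offsets 6–8.
Offset 8 falls in char 3's range; it's byte 3 of E1 84 89 = 0x89.

0x89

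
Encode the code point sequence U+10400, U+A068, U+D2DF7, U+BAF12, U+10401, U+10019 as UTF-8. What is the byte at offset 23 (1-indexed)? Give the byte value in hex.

0x99

1-indexed offset 23 is 0-indexed offset 22.
U+10400 → 4-byte form F0 90 90 80 at offsets 0–3.
U+A068 → 3-byte form EA 81 A8 at offsets 4–6.
U+D2DF7 → 4-byte form F3 92 B7 B7 at offsets 7–10.
U+BAF12 → 4-byte form F2 BA BC 92 at offsets 11–14.
U+10401 → 4-byte form F0 90 90 81 at offsets 15–18.
U+10019 → 4-byte form F0 90 80 99 at offsets 19–22.
Offset 22 falls in char 6's range; it's byte 4 of F0 90 80 99 = 0x99.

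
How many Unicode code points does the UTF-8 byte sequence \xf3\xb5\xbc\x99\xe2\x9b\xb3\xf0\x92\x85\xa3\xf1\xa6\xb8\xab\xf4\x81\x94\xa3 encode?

5

Byte at offset 0: 0xF3 = 11110011 → 4-byte char (#1). Advance 4.
Byte at offset 4: 0xE2 = 11100010 → 3-byte char (#2). Advance 3.
Byte at offset 7: 0xF0 = 11110000 → 4-byte char (#3). Advance 4.
Byte at offset 11: 0xF1 = 11110001 → 4-byte char (#4). Advance 4.
Byte at offset 15: 0xF4 = 11110100 → 4-byte char (#5). Advance 4.
Reached end at offset 19 after 5 code points.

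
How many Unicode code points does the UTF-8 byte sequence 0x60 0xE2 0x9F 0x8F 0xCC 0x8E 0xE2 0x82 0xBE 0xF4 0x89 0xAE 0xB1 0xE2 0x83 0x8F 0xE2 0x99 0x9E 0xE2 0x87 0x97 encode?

8

Byte at offset 0: 0x60 = 01100000 → 1-byte char (#1). Advance 1.
Byte at offset 1: 0xE2 = 11100010 → 3-byte char (#2). Advance 3.
Byte at offset 4: 0xCC = 11001100 → 2-byte char (#3). Advance 2.
Byte at offset 6: 0xE2 = 11100010 → 3-byte char (#4). Advance 3.
Byte at offset 9: 0xF4 = 11110100 → 4-byte char (#5). Advance 4.
Byte at offset 13: 0xE2 = 11100010 → 3-byte char (#6). Advance 3.
Byte at offset 16: 0xE2 = 11100010 → 3-byte char (#7). Advance 3.
Byte at offset 19: 0xE2 = 11100010 → 3-byte char (#8). Advance 3.
Reached end at offset 22 after 8 code points.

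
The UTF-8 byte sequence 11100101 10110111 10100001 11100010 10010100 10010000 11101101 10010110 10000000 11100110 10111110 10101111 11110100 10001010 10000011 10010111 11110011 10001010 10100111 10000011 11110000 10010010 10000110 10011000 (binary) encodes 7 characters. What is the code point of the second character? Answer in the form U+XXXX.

Offset 0: leading byte 0xE5 = 11100101 → 3-byte char #1 = E5 B7 A1.
Offset 3: leading byte 0xE2 = 11100010 → 3-byte char #2 = E2 94 90.
Leading byte 0xE2 = 11100010 matches 1110xxxx → 3-byte sequence.
Byte 1: 0xE2 = 11100010, payload 0010 (4 bits).
Byte 2: 0x94 = 10010100 (10xxxxxx ✓), payload 010100.
Byte 3: 0x90 = 10010000 (10xxxxxx ✓), payload 010000.
Concatenate: 0010010100010000 = 0x2510 (16 bits → U+2510).

U+2510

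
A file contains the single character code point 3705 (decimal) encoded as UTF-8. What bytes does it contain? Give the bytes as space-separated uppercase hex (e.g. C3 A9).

E0 B9 B9

U+0E79 = 0xE79 = 3705 decimal. In range U+0800–U+FFFF → 3-byte form: 1110xxxx 10xxxxxx 10xxxxxx.
Binary (16 bits): 0000111001111001.
Split 4+6+6: 0000 | 111001 | 111001.
Byte 1: 11100000 = 0xE0.
Byte 2: 10111001 = 0xB9.
Byte 3: 10111001 = 0xB9.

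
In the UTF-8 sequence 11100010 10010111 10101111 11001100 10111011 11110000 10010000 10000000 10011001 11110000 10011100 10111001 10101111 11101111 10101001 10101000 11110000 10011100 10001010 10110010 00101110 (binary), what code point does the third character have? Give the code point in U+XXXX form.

U+10019

Offset 0: leading byte 0xE2 = 11100010 → 3-byte char #1 = E2 97 AF.
Offset 3: leading byte 0xCC = 11001100 → 2-byte char #2 = CC BB.
Offset 5: leading byte 0xF0 = 11110000 → 4-byte char #3 = F0 90 80 99.
Leading byte 0xF0 = 11110000 matches 11110xxx → 4-byte sequence.
Byte 1: 0xF0 = 11110000, payload 000 (3 bits).
Byte 2: 0x90 = 10010000 (10xxxxxx ✓), payload 010000.
Byte 3: 0x80 = 10000000 (10xxxxxx ✓), payload 000000.
Byte 4: 0x99 = 10011001 (10xxxxxx ✓), payload 011001.
Concatenate: 000010000000000011001 = 0x10019 (21 bits → U+10019).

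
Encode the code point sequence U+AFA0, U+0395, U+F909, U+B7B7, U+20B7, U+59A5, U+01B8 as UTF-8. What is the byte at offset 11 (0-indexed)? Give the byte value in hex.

U+AFA0 → 3-byte form EA BE A0 at offsets 0–2.
U+0395 → 2-byte form CE 95 at offsets 3–4.
U+F909 → 3-byte form EF A4 89 at offsets 5–7.
U+B7B7 → 3-byte form EB 9E B7 at offsets 8–10.
U+20B7 → 3-byte form E2 82 B7 at offsets 11–13.
Offset 11 falls in char 5's range; it's byte 1 of E2 82 B7 = 0xE2.

0xE2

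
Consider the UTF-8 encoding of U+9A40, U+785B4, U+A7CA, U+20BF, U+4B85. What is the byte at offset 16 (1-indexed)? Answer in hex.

0x85

1-indexed offset 16 is 0-indexed offset 15.
U+9A40 → 3-byte form E9 A9 80 at offsets 0–2.
U+785B4 → 4-byte form F1 B8 96 B4 at offsets 3–6.
U+A7CA → 3-byte form EA 9F 8A at offsets 7–9.
U+20BF → 3-byte form E2 82 BF at offsets 10–12.
U+4B85 → 3-byte form E4 AE 85 at offsets 13–15.
Offset 15 falls in char 5's range; it's byte 3 of E4 AE 85 = 0x85.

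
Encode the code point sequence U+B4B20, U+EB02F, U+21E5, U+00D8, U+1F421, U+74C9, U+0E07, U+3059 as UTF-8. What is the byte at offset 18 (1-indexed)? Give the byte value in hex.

1-indexed offset 18 is 0-indexed offset 17.
U+B4B20 → 4-byte form F2 B4 AC A0 at offsets 0–3.
U+EB02F → 4-byte form F3 AB 80 AF at offsets 4–7.
U+21E5 → 3-byte form E2 87 A5 at offsets 8–10.
U+00D8 → 2-byte form C3 98 at offsets 11–12.
U+1F421 → 4-byte form F0 9F 90 A1 at offsets 13–16.
U+74C9 → 3-byte form E7 93 89 at offsets 17–19.
Offset 17 falls in char 6's range; it's byte 1 of E7 93 89 = 0xE7.

0xE7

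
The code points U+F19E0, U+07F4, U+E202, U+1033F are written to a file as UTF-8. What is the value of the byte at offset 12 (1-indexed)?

0x8C

1-indexed offset 12 is 0-indexed offset 11.
U+F19E0 → 4-byte form F3 B1 A7 A0 at offsets 0–3.
U+07F4 → 2-byte form DF B4 at offsets 4–5.
U+E202 → 3-byte form EE 88 82 at offsets 6–8.
U+1033F → 4-byte form F0 90 8C BF at offsets 9–12.
Offset 11 falls in char 4's range; it's byte 3 of F0 90 8C BF = 0x8C.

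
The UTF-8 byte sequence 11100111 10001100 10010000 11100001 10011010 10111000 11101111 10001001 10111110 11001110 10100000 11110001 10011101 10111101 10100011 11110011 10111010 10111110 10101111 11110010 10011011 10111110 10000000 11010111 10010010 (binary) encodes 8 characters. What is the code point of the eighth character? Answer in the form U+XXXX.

Offset 0: leading byte 0xE7 = 11100111 → 3-byte char #1 = E7 8C 90.
Offset 3: leading byte 0xE1 = 11100001 → 3-byte char #2 = E1 9A B8.
Offset 6: leading byte 0xEF = 11101111 → 3-byte char #3 = EF 89 BE.
Offset 9: leading byte 0xCE = 11001110 → 2-byte char #4 = CE A0.
Offset 11: leading byte 0xF1 = 11110001 → 4-byte char #5 = F1 9D BD A3.
Offset 15: leading byte 0xF3 = 11110011 → 4-byte char #6 = F3 BA BE AF.
Offset 19: leading byte 0xF2 = 11110010 → 4-byte char #7 = F2 9B BE 80.
Offset 23: leading byte 0xD7 = 11010111 → 2-byte char #8 = D7 92.
Leading byte 0xD7 = 11010111 matches 110xxxxx → 2-byte sequence.
Byte 1: 0xD7 = 11010111, payload 10111 (5 bits).
Byte 2: 0x92 = 10010010 (10xxxxxx ✓), payload 010010.
Concatenate: 10111010010 = 0x5D2 (11 bits → U+05D2).

U+05D2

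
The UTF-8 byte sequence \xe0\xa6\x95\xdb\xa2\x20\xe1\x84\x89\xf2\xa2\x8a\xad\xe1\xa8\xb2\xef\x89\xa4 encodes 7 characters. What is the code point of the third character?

Offset 0: leading byte 0xE0 = 11100000 → 3-byte char #1 = E0 A6 95.
Offset 3: leading byte 0xDB = 11011011 → 2-byte char #2 = DB A2.
Offset 5: leading byte 0x20 = 00100000 → 1-byte char #3 = 20.
Leading byte 0x20 = 00100000 matches 0xxxxxxx → 1-byte sequence.
Byte 1: 0x20 = 00100000, payload 0100000 (7 bits).
Concatenate: 0100000 = 0x20 (7 bits → U+0020).

U+0020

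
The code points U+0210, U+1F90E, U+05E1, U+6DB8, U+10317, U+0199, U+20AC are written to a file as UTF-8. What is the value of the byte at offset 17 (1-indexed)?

0x99

1-indexed offset 17 is 0-indexed offset 16.
U+0210 → 2-byte form C8 90 at offsets 0–1.
U+1F90E → 4-byte form F0 9F A4 8E at offsets 2–5.
U+05E1 → 2-byte form D7 A1 at offsets 6–7.
U+6DB8 → 3-byte form E6 B6 B8 at offsets 8–10.
U+10317 → 4-byte form F0 90 8C 97 at offsets 11–14.
U+0199 → 2-byte form C6 99 at offsets 15–16.
Offset 16 falls in char 6's range; it's byte 2 of C6 99 = 0x99.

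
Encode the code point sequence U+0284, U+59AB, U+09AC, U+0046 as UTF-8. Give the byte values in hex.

U+0284: 2-byte form → CA 84.
U+59AB: 3-byte form → E5 A6 AB.
U+09AC: 3-byte form → E0 A6 AC.
U+0046: 1-byte form → 46.
Concatenated (9 bytes): CA 84 E5 A6 AB E0 A6 AC 46.

CA 84 E5 A6 AB E0 A6 AC 46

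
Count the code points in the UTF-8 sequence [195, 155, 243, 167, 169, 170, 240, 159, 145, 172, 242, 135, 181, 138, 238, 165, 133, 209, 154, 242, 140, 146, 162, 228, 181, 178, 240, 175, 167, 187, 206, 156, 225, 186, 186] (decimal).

11

Byte at offset 0: 0xC3 = 11000011 → 2-byte char (#1). Advance 2.
Byte at offset 2: 0xF3 = 11110011 → 4-byte char (#2). Advance 4.
Byte at offset 6: 0xF0 = 11110000 → 4-byte char (#3). Advance 4.
Byte at offset 10: 0xF2 = 11110010 → 4-byte char (#4). Advance 4.
Byte at offset 14: 0xEE = 11101110 → 3-byte char (#5). Advance 3.
Byte at offset 17: 0xD1 = 11010001 → 2-byte char (#6). Advance 2.
Byte at offset 19: 0xF2 = 11110010 → 4-byte char (#7). Advance 4.
Byte at offset 23: 0xE4 = 11100100 → 3-byte char (#8). Advance 3.
Byte at offset 26: 0xF0 = 11110000 → 4-byte char (#9). Advance 4.
Byte at offset 30: 0xCE = 11001110 → 2-byte char (#10). Advance 2.
Byte at offset 32: 0xE1 = 11100001 → 3-byte char (#11). Advance 3.
Reached end at offset 35 after 11 code points.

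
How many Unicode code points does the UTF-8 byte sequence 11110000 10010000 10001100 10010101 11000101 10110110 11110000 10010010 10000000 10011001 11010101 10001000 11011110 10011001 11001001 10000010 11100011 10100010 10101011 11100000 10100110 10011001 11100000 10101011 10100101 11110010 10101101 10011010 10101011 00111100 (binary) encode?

Byte at offset 0: 0xF0 = 11110000 → 4-byte char (#1). Advance 4.
Byte at offset 4: 0xC5 = 11000101 → 2-byte char (#2). Advance 2.
Byte at offset 6: 0xF0 = 11110000 → 4-byte char (#3). Advance 4.
Byte at offset 10: 0xD5 = 11010101 → 2-byte char (#4). Advance 2.
Byte at offset 12: 0xDE = 11011110 → 2-byte char (#5). Advance 2.
Byte at offset 14: 0xC9 = 11001001 → 2-byte char (#6). Advance 2.
Byte at offset 16: 0xE3 = 11100011 → 3-byte char (#7). Advance 3.
Byte at offset 19: 0xE0 = 11100000 → 3-byte char (#8). Advance 3.
Byte at offset 22: 0xE0 = 11100000 → 3-byte char (#9). Advance 3.
Byte at offset 25: 0xF2 = 11110010 → 4-byte char (#10). Advance 4.
Byte at offset 29: 0x3C = 00111100 → 1-byte char (#11). Advance 1.
Reached end at offset 30 after 11 code points.

11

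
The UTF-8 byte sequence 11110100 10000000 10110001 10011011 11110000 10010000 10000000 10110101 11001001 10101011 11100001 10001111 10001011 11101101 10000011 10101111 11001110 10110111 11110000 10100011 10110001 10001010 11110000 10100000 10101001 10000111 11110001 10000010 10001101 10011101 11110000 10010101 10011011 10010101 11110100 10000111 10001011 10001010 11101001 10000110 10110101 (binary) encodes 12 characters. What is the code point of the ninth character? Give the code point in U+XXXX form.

U+4235D

Offset 0: leading byte 0xF4 = 11110100 → 4-byte char #1 = F4 80 B1 9B.
Offset 4: leading byte 0xF0 = 11110000 → 4-byte char #2 = F0 90 80 B5.
Offset 8: leading byte 0xC9 = 11001001 → 2-byte char #3 = C9 AB.
Offset 10: leading byte 0xE1 = 11100001 → 3-byte char #4 = E1 8F 8B.
Offset 13: leading byte 0xED = 11101101 → 3-byte char #5 = ED 83 AF.
Offset 16: leading byte 0xCE = 11001110 → 2-byte char #6 = CE B7.
Offset 18: leading byte 0xF0 = 11110000 → 4-byte char #7 = F0 A3 B1 8A.
Offset 22: leading byte 0xF0 = 11110000 → 4-byte char #8 = F0 A0 A9 87.
Offset 26: leading byte 0xF1 = 11110001 → 4-byte char #9 = F1 82 8D 9D.
Leading byte 0xF1 = 11110001 matches 11110xxx → 4-byte sequence.
Byte 1: 0xF1 = 11110001, payload 001 (3 bits).
Byte 2: 0x82 = 10000010 (10xxxxxx ✓), payload 000010.
Byte 3: 0x8D = 10001101 (10xxxxxx ✓), payload 001101.
Byte 4: 0x9D = 10011101 (10xxxxxx ✓), payload 011101.
Concatenate: 001000010001101011101 = 0x4235D (21 bits → U+4235D).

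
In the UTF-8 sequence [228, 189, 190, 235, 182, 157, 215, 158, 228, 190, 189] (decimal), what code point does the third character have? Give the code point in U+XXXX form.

Offset 0: leading byte 0xE4 = 11100100 → 3-byte char #1 = E4 BD BE.
Offset 3: leading byte 0xEB = 11101011 → 3-byte char #2 = EB B6 9D.
Offset 6: leading byte 0xD7 = 11010111 → 2-byte char #3 = D7 9E.
Leading byte 0xD7 = 11010111 matches 110xxxxx → 2-byte sequence.
Byte 1: 0xD7 = 11010111, payload 10111 (5 bits).
Byte 2: 0x9E = 10011110 (10xxxxxx ✓), payload 011110.
Concatenate: 10111011110 = 0x5DE (11 bits → U+05DE).

U+05DE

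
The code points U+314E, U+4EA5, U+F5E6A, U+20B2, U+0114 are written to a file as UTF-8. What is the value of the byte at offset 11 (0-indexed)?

U+314E → 3-byte form E3 85 8E at offsets 0–2.
U+4EA5 → 3-byte form E4 BA A5 at offsets 3–5.
U+F5E6A → 4-byte form F3 B5 B9 AA at offsets 6–9.
U+20B2 → 3-byte form E2 82 B2 at offsets 10–12.
Offset 11 falls in char 4's range; it's byte 2 of E2 82 B2 = 0x82.

0x82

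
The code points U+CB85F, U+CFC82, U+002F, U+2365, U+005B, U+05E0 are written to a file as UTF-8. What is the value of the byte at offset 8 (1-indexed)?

0x82

1-indexed offset 8 is 0-indexed offset 7.
U+CB85F → 4-byte form F3 8B A1 9F at offsets 0–3.
U+CFC82 → 4-byte form F3 8F B2 82 at offsets 4–7.
Offset 7 falls in char 2's range; it's byte 4 of F3 8F B2 82 = 0x82.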